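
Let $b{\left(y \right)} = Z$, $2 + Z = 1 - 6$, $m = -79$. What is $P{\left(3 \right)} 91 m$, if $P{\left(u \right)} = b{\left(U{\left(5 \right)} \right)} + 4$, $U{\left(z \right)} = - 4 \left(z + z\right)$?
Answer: $21567$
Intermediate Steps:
$U{\left(z \right)} = - 8 z$ ($U{\left(z \right)} = - 4 \cdot 2 z = - 8 z$)
$Z = -7$ ($Z = -2 + \left(1 - 6\right) = -2 - 5 = -7$)
$b{\left(y \right)} = -7$
$P{\left(u \right)} = -3$ ($P{\left(u \right)} = -7 + 4 = -3$)
$P{\left(3 \right)} 91 m = \left(-3\right) 91 \left(-79\right) = \left(-273\right) \left(-79\right) = 21567$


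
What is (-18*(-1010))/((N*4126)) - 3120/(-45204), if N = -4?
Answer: -16048255/15542642 ≈ -1.0325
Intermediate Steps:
(-18*(-1010))/((N*4126)) - 3120/(-45204) = (-18*(-1010))/((-4*4126)) - 3120/(-45204) = 18180/(-16504) - 3120*(-1/45204) = 18180*(-1/16504) + 260/3767 = -4545/4126 + 260/3767 = -16048255/15542642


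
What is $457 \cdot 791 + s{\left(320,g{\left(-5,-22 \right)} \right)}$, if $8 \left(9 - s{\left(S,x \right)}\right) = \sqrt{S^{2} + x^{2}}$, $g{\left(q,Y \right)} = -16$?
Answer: $361496 - 2 \sqrt{401} \approx 3.6146 \cdot 10^{5}$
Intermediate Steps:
$s{\left(S,x \right)} = 9 - \frac{\sqrt{S^{2} + x^{2}}}{8}$
$457 \cdot 791 + s{\left(320,g{\left(-5,-22 \right)} \right)} = 457 \cdot 791 + \left(9 - \frac{\sqrt{320^{2} + \left(-16\right)^{2}}}{8}\right) = 361487 + \left(9 - \frac{\sqrt{102400 + 256}}{8}\right) = 361487 + \left(9 - \frac{\sqrt{102656}}{8}\right) = 361487 + \left(9 - \frac{16 \sqrt{401}}{8}\right) = 361487 + \left(9 - 2 \sqrt{401}\right) = 361496 - 2 \sqrt{401}$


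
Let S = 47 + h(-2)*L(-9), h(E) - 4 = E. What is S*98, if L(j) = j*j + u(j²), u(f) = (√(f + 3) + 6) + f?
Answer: 37534 + 392*√21 ≈ 39330.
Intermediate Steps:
h(E) = 4 + E
u(f) = 6 + f + √(3 + f) (u(f) = (√(3 + f) + 6) + f = (6 + √(3 + f)) + f = 6 + f + √(3 + f))
L(j) = 6 + √(3 + j²) + 2*j² (L(j) = j*j + (6 + j² + √(3 + j²)) = j² + (6 + j² + √(3 + j²)) = 6 + √(3 + j²) + 2*j²)
S = 383 + 4*√21 (S = 47 + (4 - 2)*(6 + √(3 + (-9)²) + 2*(-9)²) = 47 + 2*(6 + √(3 + 81) + 2*81) = 47 + 2*(6 + √84 + 162) = 47 + 2*(6 + 2*√21 + 162) = 47 + 2*(168 + 2*√21) = 47 + (336 + 4*√21) = 383 + 4*√21 ≈ 401.33)
S*98 = (383 + 4*√21)*98 = 37534 + 392*√21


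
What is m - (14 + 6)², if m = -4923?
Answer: -5323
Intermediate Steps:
m - (14 + 6)² = -4923 - (14 + 6)² = -4923 - 1*20² = -4923 - 1*400 = -4923 - 400 = -5323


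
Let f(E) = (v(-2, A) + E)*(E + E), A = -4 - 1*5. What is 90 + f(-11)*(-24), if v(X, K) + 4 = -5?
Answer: -10470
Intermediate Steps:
A = -9 (A = -4 - 5 = -9)
v(X, K) = -9 (v(X, K) = -4 - 5 = -9)
f(E) = 2*E*(-9 + E) (f(E) = (-9 + E)*(E + E) = (-9 + E)*(2*E) = 2*E*(-9 + E))
90 + f(-11)*(-24) = 90 + (2*(-11)*(-9 - 11))*(-24) = 90 + (2*(-11)*(-20))*(-24) = 90 + 440*(-24) = 90 - 10560 = -10470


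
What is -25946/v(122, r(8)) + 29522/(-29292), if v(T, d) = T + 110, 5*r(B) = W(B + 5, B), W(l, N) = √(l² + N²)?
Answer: -95857417/849468 ≈ -112.84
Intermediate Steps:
W(l, N) = √(N² + l²)
r(B) = √(B² + (5 + B)²)/5 (r(B) = √(B² + (B + 5)²)/5 = √(B² + (5 + B)²)/5)
v(T, d) = 110 + T
-25946/v(122, r(8)) + 29522/(-29292) = -25946/(110 + 122) + 29522/(-29292) = -25946/232 + 29522*(-1/29292) = -25946*1/232 - 14761/14646 = -12973/116 - 14761/14646 = -95857417/849468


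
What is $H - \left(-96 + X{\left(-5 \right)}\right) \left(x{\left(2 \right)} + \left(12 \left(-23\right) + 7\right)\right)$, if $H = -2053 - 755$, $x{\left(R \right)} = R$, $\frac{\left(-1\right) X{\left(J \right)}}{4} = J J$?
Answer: $-55140$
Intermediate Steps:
$X{\left(J \right)} = - 4 J^{2}$ ($X{\left(J \right)} = - 4 J J = - 4 J^{2}$)
$H = -2808$ ($H = -2053 - 755 = -2808$)
$H - \left(-96 + X{\left(-5 \right)}\right) \left(x{\left(2 \right)} + \left(12 \left(-23\right) + 7\right)\right) = -2808 - \left(-96 - 4 \left(-5\right)^{2}\right) \left(2 + \left(12 \left(-23\right) + 7\right)\right) = -2808 - \left(-96 - 100\right) \left(2 + \left(-276 + 7\right)\right) = -2808 - \left(-96 - 100\right) \left(2 - 269\right) = -2808 - \left(-196\right) \left(-267\right) = -2808 - 52332 = -55140$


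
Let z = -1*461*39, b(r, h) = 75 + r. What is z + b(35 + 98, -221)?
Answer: -17771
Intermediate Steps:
z = -17979 (z = -461*39 = -17979)
z + b(35 + 98, -221) = -17979 + (75 + (35 + 98)) = -17979 + (75 + 133) = -17979 + 208 = -17771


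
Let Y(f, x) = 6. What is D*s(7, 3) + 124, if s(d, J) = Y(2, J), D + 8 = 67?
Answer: 478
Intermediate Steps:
D = 59 (D = -8 + 67 = 59)
s(d, J) = 6
D*s(7, 3) + 124 = 59*6 + 124 = 354 + 124 = 478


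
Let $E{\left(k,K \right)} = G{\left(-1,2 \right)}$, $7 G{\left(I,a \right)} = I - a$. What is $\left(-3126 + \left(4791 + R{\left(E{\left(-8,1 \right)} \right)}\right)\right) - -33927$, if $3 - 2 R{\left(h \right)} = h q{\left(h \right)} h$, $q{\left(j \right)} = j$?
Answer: $\frac{12208584}{343} \approx 35594.0$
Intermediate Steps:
$G{\left(I,a \right)} = - \frac{a}{7} + \frac{I}{7}$ ($G{\left(I,a \right)} = \frac{I - a}{7} = - \frac{a}{7} + \frac{I}{7}$)
$E{\left(k,K \right)} = - \frac{3}{7}$ ($E{\left(k,K \right)} = \left(- \frac{1}{7}\right) 2 + \frac{1}{7} \left(-1\right) = - \frac{2}{7} - \frac{1}{7} = - \frac{3}{7}$)
$R{\left(h \right)} = \frac{3}{2} - \frac{h^{3}}{2}$ ($R{\left(h \right)} = \frac{3}{2} - \frac{h h h}{2} = \frac{3}{2} - \frac{h^{2} h}{2} = \frac{3}{2} - \frac{h^{3}}{2}$)
$\left(-3126 + \left(4791 + R{\left(E{\left(-8,1 \right)} \right)}\right)\right) - -33927 = \left(-3126 + \left(4791 + \left(\frac{3}{2} - \frac{\left(- \frac{3}{7}\right)^{3}}{2}\right)\right)\right) - -33927 = \left(-3126 + \left(4791 + \left(\frac{3}{2} - - \frac{27}{686}\right)\right)\right) + 33927 = \left(-3126 + \left(4791 + \left(\frac{3}{2} + \frac{27}{686}\right)\right)\right) + 33927 = \left(-3126 + \left(4791 + \frac{528}{343}\right)\right) + 33927 = \left(-3126 + \frac{1643841}{343}\right) + 33927 = \frac{571623}{343} + 33927 = \frac{12208584}{343}$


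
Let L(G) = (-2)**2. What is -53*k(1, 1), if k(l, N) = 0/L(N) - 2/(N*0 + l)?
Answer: 106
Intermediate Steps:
L(G) = 4
k(l, N) = -2/l (k(l, N) = 0/4 - 2/(N*0 + l) = 0*(1/4) - 2/(0 + l) = 0 - 2/l = -2/l)
-53*k(1, 1) = -(-106)/1 = -(-106) = -53*(-2) = 106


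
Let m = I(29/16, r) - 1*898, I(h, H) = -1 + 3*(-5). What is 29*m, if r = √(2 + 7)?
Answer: -26506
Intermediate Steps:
r = 3 (r = √9 = 3)
I(h, H) = -16 (I(h, H) = -1 - 15 = -16)
m = -914 (m = -16 - 1*898 = -16 - 898 = -914)
29*m = 29*(-914) = -26506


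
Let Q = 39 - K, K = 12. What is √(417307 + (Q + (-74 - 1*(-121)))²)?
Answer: √422783 ≈ 650.22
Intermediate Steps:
Q = 27 (Q = 39 - 1*12 = 39 - 12 = 27)
√(417307 + (Q + (-74 - 1*(-121)))²) = √(417307 + (27 + (-74 - 1*(-121)))²) = √(417307 + (27 + (-74 + 121))²) = √(417307 + (27 + 47)²) = √(417307 + 74²) = √(417307 + 5476) = √422783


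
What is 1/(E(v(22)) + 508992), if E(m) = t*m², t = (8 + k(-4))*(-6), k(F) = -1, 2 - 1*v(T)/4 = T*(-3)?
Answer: -1/2598336 ≈ -3.8486e-7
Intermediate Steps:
v(T) = 8 + 12*T (v(T) = 8 - 4*T*(-3) = 8 - (-12)*T = 8 + 12*T)
t = -42 (t = (8 - 1)*(-6) = 7*(-6) = -42)
E(m) = -42*m²
1/(E(v(22)) + 508992) = 1/(-42*(8 + 12*22)² + 508992) = 1/(-42*(8 + 264)² + 508992) = 1/(-42*272² + 508992) = 1/(-42*73984 + 508992) = 1/(-3107328 + 508992) = 1/(-2598336) = -1/2598336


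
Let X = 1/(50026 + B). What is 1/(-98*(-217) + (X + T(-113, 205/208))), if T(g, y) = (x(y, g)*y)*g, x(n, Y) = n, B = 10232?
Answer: 1303501056/27577176130103 ≈ 4.7267e-5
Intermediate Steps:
X = 1/60258 (X = 1/(50026 + 10232) = 1/60258 ≈ 1.6595e-5)
T(g, y) = g*y² (T(g, y) = (y*y)*g = y²*g = g*y²)
1/(-98*(-217) + (X + T(-113, 205/208))) = 1/(-98*(-217) + (1/60258 - 113*(205/208)²)) = 1/(21266 + (1/60258 - 113*(205*(1/208))²)) = 1/(21266 + (1/60258 - 113*(205/208)²)) = 1/(21266 + (1/60258 - 113*42025/43264)) = 1/(21266 + (1/60258 - 4748825/43264)) = 1/(21266 - 143077326793/1303501056) = 1/(27577176130103/1303501056) = 1303501056/27577176130103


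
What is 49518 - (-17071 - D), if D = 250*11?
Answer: 69339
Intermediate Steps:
D = 2750
49518 - (-17071 - D) = 49518 - (-17071 - 1*2750) = 49518 - (-17071 - 2750) = 49518 - 1*(-19821) = 49518 + 19821 = 69339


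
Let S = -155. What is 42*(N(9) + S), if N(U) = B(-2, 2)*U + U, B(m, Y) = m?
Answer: -6888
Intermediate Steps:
N(U) = -U (N(U) = -2*U + U = -U)
42*(N(9) + S) = 42*(-1*9 - 155) = 42*(-9 - 155) = 42*(-164) = -6888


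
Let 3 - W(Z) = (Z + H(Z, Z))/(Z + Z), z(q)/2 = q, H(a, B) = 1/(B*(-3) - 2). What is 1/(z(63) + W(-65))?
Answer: 12545/1612033 ≈ 0.0077821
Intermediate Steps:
H(a, B) = 1/(-2 - 3*B) (H(a, B) = 1/(-3*B - 2) = 1/(-2 - 3*B))
z(q) = 2*q
W(Z) = 3 - (Z - 1/(2 + 3*Z))/(2*Z) (W(Z) = 3 - (Z - 1/(2 + 3*Z))/(Z + Z) = 3 - (Z - 1/(2 + 3*Z))/(2*Z))
1/(z(63) + W(-65)) = 1/(2*63 + (½)*(1 + 5*(-65)*(2 + 3*(-65)))/(-65*(2 + 3*(-65)))) = 1/(126 + (½)*(-1/65)*(1 + 5*(-65)*(2 - 195))/(2 - 195)) = 1/(126 + (½)*(-1/65)*(1 + 5*(-65)*(-193))/(-193)) = 1/(126 + (½)*(-1/65)*(-1/193)*(1 + 62725)) = 1/(126 + (½)*(-1/65)*(-1/193)*62726) = 1/(126 + 31363/12545) = 1/(1612033/12545) = 12545/1612033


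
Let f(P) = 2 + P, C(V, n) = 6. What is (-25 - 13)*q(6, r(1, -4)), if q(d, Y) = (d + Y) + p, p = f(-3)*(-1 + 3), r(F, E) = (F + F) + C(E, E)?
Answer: -456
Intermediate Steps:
r(F, E) = 6 + 2*F (r(F, E) = (F + F) + 6 = 2*F + 6 = 6 + 2*F)
p = -2 (p = (2 - 3)*(-1 + 3) = -1*2 = -2)
q(d, Y) = -2 + Y + d (q(d, Y) = (d + Y) - 2 = (Y + d) - 2 = -2 + Y + d)
(-25 - 13)*q(6, r(1, -4)) = (-25 - 13)*(-2 + (6 + 2*1) + 6) = -38*(-2 + (6 + 2) + 6) = -38*(-2 + 8 + 6) = -38*12 = -456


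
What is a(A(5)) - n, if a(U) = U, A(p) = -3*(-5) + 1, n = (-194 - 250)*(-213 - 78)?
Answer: -129188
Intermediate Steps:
n = 129204 (n = -444*(-291) = 129204)
A(p) = 16 (A(p) = 15 + 1 = 16)
a(A(5)) - n = 16 - 1*129204 = 16 - 129204 = -129188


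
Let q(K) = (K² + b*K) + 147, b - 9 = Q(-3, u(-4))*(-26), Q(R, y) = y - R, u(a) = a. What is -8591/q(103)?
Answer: -8591/14361 ≈ -0.59822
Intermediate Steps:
b = 35 (b = 9 + (-4 - 1*(-3))*(-26) = 9 + (-4 + 3)*(-26) = 9 - 1*(-26) = 9 + 26 = 35)
q(K) = 147 + K² + 35*K (q(K) = (K² + 35*K) + 147 = 147 + K² + 35*K)
-8591/q(103) = -8591/(147 + 103² + 35*103) = -8591/(147 + 10609 + 3605) = -8591/14361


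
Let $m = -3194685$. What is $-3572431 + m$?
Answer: $-6767116$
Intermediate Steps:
$-3572431 + m = -3572431 - 3194685 = -6767116$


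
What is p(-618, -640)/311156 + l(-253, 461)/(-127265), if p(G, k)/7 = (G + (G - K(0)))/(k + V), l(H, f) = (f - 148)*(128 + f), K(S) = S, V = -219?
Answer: -12318597917912/8503942876015 ≈ -1.4486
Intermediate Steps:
l(H, f) = (-148 + f)*(128 + f)
p(G, k) = 14*G/(-219 + k) (p(G, k) = 7*((G + (G - 1*0))/(k - 219)) = 7*((G + (G + 0))/(-219 + k)) = 7*((G + G)/(-219 + k)) = 7*((2*G)/(-219 + k)) = 7*(2*G/(-219 + k)) = 14*G/(-219 + k))
p(-618, -640)/311156 + l(-253, 461)/(-127265) = (14*(-618)/(-219 - 640))/311156 + (-18944 + 461**2 - 20*461)/(-127265) = (14*(-618)/(-859))*(1/311156) + (-18944 + 212521 - 9220)*(-1/127265) = (14*(-618)*(-1/859))*(1/311156) + 184357*(-1/127265) = (8652/859)*(1/311156) - 184357/127265 = 2163/66820751 - 184357/127265 = -12318597917912/8503942876015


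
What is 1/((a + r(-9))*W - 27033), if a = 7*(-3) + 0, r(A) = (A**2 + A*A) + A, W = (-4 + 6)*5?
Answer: -1/25713 ≈ -3.8891e-5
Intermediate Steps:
W = 10 (W = 2*5 = 10)
r(A) = A + 2*A**2 (r(A) = (A**2 + A**2) + A = 2*A**2 + A = A + 2*A**2)
a = -21 (a = -21 + 0 = -21)
1/((a + r(-9))*W - 27033) = 1/((-21 - 9*(1 + 2*(-9)))*10 - 27033) = 1/((-21 - 9*(1 - 18))*10 - 27033) = 1/((-21 - 9*(-17))*10 - 27033) = 1/((-21 + 153)*10 - 27033) = 1/(132*10 - 27033) = 1/(1320 - 27033) = 1/(-25713) = -1/25713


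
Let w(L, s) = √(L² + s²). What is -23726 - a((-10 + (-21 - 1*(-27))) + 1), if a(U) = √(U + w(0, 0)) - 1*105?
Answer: -23621 - I*√3 ≈ -23621.0 - 1.732*I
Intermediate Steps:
a(U) = -105 + √U (a(U) = √(U + √(0² + 0²)) - 1*105 = √(U + √(0 + 0)) - 105 = √(U + √0) - 105 = √(U + 0) - 105 = √U - 105 = -105 + √U)
-23726 - a((-10 + (-21 - 1*(-27))) + 1) = -23726 - (-105 + √((-10 + (-21 - 1*(-27))) + 1)) = -23726 - (-105 + √((-10 + (-21 + 27)) + 1)) = -23726 - (-105 + √((-10 + 6) + 1)) = -23726 - (-105 + √(-4 + 1)) = -23726 - (-105 + √(-3)) = -23726 - (-105 + I*√3) = -23726 + (105 - I*√3) = -23621 - I*√3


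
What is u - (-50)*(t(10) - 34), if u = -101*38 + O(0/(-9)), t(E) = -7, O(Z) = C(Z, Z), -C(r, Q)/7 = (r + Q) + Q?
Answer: -5888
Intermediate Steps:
C(r, Q) = -14*Q - 7*r (C(r, Q) = -7*((r + Q) + Q) = -7*((Q + r) + Q) = -7*(r + 2*Q) = -14*Q - 7*r)
O(Z) = -21*Z (O(Z) = -14*Z - 7*Z = -21*Z)
u = -3838 (u = -101*38 - 0/(-9) = -3838 - 0*(-1)/9 = -3838 - 21*0 = -3838 + 0 = -3838)
u - (-50)*(t(10) - 34) = -3838 - (-50)*(-7 - 34) = -3838 - (-50)*(-41) = -3838 - 1*2050 = -3838 - 2050 = -5888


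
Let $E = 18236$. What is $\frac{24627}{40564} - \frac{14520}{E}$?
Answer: $- \frac{34972827}{184931276} \approx -0.18911$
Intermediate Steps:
$\frac{24627}{40564} - \frac{14520}{E} = \frac{24627}{40564} - \frac{14520}{18236} = 24627 \cdot \frac{1}{40564} - \frac{3630}{4559} = \frac{24627}{40564} - \frac{3630}{4559} = - \frac{34972827}{184931276}$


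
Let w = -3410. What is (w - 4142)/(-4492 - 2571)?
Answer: 7552/7063 ≈ 1.0692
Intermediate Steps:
(w - 4142)/(-4492 - 2571) = (-3410 - 4142)/(-4492 - 2571) = -7552/(-7063) = -7552*(-1/7063) = 7552/7063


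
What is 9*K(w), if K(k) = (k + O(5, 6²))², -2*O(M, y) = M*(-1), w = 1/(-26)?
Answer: 9216/169 ≈ 54.533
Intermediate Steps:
w = -1/26 ≈ -0.038462
O(M, y) = M/2 (O(M, y) = -M*(-1)/2 = -(-1)*M/2 = M/2)
K(k) = (5/2 + k)² (K(k) = (k + (½)*5)² = (k + 5/2)² = (5/2 + k)²)
9*K(w) = 9*((5 + 2*(-1/26))²/4) = 9*((5 - 1/13)²/4) = 9*((64/13)²/4) = 9*((¼)*(4096/169)) = 9*(1024/169) = 9216/169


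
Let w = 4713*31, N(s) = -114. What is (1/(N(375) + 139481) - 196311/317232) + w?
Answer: 2153143525432309/14737224048 ≈ 1.4610e+5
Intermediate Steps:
w = 146103
(1/(N(375) + 139481) - 196311/317232) + w = (1/(-114 + 139481) - 196311/317232) + 146103 = (1/139367 - 196311*1/317232) + 146103 = (1/139367 - 65437/105744) + 146103 = -9119652635/14737224048 + 146103 = 2153143525432309/14737224048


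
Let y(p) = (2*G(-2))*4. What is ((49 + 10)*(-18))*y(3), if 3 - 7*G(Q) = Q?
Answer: -42480/7 ≈ -6068.6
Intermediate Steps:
G(Q) = 3/7 - Q/7
y(p) = 40/7 (y(p) = (2*(3/7 - ⅐*(-2)))*4 = (2*(3/7 + 2/7))*4 = (2*(5/7))*4 = (10/7)*4 = 40/7)
((49 + 10)*(-18))*y(3) = ((49 + 10)*(-18))*(40/7) = (59*(-18))*(40/7) = -1062*40/7 = -42480/7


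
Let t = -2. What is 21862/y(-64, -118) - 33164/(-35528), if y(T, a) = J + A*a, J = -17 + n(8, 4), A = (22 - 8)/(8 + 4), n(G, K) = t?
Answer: -289319041/2087270 ≈ -138.61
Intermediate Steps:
n(G, K) = -2
A = 7/6 (A = 14/12 = 14*(1/12) = 7/6 ≈ 1.1667)
J = -19 (J = -17 - 2 = -19)
y(T, a) = -19 + 7*a/6
21862/y(-64, -118) - 33164/(-35528) = 21862/(-19 + (7/6)*(-118)) - 33164/(-35528) = 21862/(-19 - 413/3) - 33164*(-1/35528) = 21862/(-470/3) + 8291/8882 = 21862*(-3/470) + 8291/8882 = -32793/235 + 8291/8882 = -289319041/2087270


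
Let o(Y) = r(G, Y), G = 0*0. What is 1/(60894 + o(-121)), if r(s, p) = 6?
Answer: 1/60900 ≈ 1.6420e-5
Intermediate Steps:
G = 0
o(Y) = 6
1/(60894 + o(-121)) = 1/(60894 + 6) = 1/60900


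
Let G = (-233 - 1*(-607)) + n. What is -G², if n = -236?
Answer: -19044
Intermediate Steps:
G = 138 (G = (-233 - 1*(-607)) - 236 = (-233 + 607) - 236 = 374 - 236 = 138)
-G² = -1*138² = -1*19044 = -19044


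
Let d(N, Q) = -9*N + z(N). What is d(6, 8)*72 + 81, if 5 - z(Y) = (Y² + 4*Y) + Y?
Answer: -8199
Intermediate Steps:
z(Y) = 5 - Y² - 5*Y (z(Y) = 5 - ((Y² + 4*Y) + Y) = 5 - (Y² + 5*Y) = 5 + (-Y² - 5*Y) = 5 - Y² - 5*Y)
d(N, Q) = 5 - N² - 14*N (d(N, Q) = -9*N + (5 - N² - 5*N) = 5 - N² - 14*N)
d(6, 8)*72 + 81 = (5 - 1*6² - 14*6)*72 + 81 = (5 - 1*36 - 84)*72 + 81 = (5 - 36 - 84)*72 + 81 = -115*72 + 81 = -8280 + 81 = -8199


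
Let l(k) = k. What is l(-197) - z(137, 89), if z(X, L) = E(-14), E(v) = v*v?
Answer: -393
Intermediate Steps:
E(v) = v²
z(X, L) = 196 (z(X, L) = (-14)² = 196)
l(-197) - z(137, 89) = -197 - 1*196 = -197 - 196 = -393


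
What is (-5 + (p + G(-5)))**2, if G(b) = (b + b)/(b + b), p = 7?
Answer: 9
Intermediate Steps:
G(b) = 1 (G(b) = (2*b)/((2*b)) = (2*b)*(1/(2*b)) = 1)
(-5 + (p + G(-5)))**2 = (-5 + (7 + 1))**2 = (-5 + 8)**2 = 3**2 = 9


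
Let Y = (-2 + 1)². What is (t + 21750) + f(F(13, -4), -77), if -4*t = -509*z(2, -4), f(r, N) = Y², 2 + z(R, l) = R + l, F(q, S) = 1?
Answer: 21242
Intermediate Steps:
Y = 1 (Y = (-1)² = 1)
z(R, l) = -2 + R + l (z(R, l) = -2 + (R + l) = -2 + R + l)
f(r, N) = 1 (f(r, N) = 1² = 1)
t = -509 (t = -(-509)*(-2 + 2 - 4)/4 = -(-509)*(-4)/4 = -¼*2036 = -509)
(t + 21750) + f(F(13, -4), -77) = (-509 + 21750) + 1 = 21241 + 1 = 21242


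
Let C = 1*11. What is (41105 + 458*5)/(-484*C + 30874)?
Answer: 8679/5110 ≈ 1.6984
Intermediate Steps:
C = 11
(41105 + 458*5)/(-484*C + 30874) = (41105 + 458*5)/(-484*11 + 30874) = (41105 + 2290)/(-5324 + 30874) = 43395/25550 = 43395*(1/25550) = 8679/5110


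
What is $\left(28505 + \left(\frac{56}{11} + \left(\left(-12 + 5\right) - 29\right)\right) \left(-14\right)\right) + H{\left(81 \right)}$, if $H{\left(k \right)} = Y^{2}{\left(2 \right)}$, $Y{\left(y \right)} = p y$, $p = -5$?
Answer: $\frac{319415}{11} \approx 29038.0$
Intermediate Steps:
$Y{\left(y \right)} = - 5 y$
$H{\left(k \right)} = 100$ ($H{\left(k \right)} = \left(\left(-5\right) 2\right)^{2} = \left(-10\right)^{2} = 100$)
$\left(28505 + \left(\frac{56}{11} + \left(\left(-12 + 5\right) - 29\right)\right) \left(-14\right)\right) + H{\left(81 \right)} = \left(28505 + \left(\frac{56}{11} + \left(\left(-12 + 5\right) - 29\right)\right) \left(-14\right)\right) + 100 = \left(28505 + \left(56 \cdot \frac{1}{11} - 36\right) \left(-14\right)\right) + 100 = \left(28505 + \left(\frac{56}{11} - 36\right) \left(-14\right)\right) + 100 = \left(28505 - - \frac{4760}{11}\right) + 100 = \left(28505 + \frac{4760}{11}\right) + 100 = \frac{318315}{11} + 100 = \frac{319415}{11}$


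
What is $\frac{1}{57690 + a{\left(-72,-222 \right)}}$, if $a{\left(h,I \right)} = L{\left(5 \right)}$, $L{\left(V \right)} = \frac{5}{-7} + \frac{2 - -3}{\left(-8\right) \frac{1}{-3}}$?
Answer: $\frac{56}{3230705} \approx 1.7334 \cdot 10^{-5}$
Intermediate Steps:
$L{\left(V \right)} = \frac{65}{56}$ ($L{\left(V \right)} = 5 \left(- \frac{1}{7}\right) + \frac{2 + 3}{\left(-8\right) \left(- \frac{1}{3}\right)} = - \frac{5}{7} + \frac{5}{\frac{8}{3}} = - \frac{5}{7} + 5 \cdot \frac{3}{8} = - \frac{5}{7} + \frac{15}{8} = \frac{65}{56}$)
$a{\left(h,I \right)} = \frac{65}{56}$
$\frac{1}{57690 + a{\left(-72,-222 \right)}} = \frac{1}{57690 + \frac{65}{56}} = \frac{1}{\frac{3230705}{56}} = \frac{56}{3230705}$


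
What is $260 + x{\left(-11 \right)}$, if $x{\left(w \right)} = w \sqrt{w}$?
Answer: $260 - 11 i \sqrt{11} \approx 260.0 - 36.483 i$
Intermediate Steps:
$x{\left(w \right)} = w^{\frac{3}{2}}$
$260 + x{\left(-11 \right)} = 260 + \left(-11\right)^{\frac{3}{2}} = 260 - 11 i \sqrt{11}$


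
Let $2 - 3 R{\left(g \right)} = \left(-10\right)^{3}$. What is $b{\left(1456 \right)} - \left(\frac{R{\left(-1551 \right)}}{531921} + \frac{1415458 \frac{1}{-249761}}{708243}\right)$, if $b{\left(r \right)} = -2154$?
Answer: $- \frac{22519428579830380694}{10454699210235787} \approx -2154.0$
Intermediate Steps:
$R{\left(g \right)} = 334$ ($R{\left(g \right)} = \frac{2}{3} - \frac{\left(-10\right)^{3}}{3} = \frac{2}{3} - - \frac{1000}{3} = \frac{2}{3} + \frac{1000}{3} = 334$)
$b{\left(1456 \right)} - \left(\frac{R{\left(-1551 \right)}}{531921} + \frac{1415458 \frac{1}{-249761}}{708243}\right) = -2154 - \left(\frac{334}{531921} + \frac{1415458 \frac{1}{-249761}}{708243}\right) = -2154 - \left(334 \cdot \frac{1}{531921} + 1415458 \left(- \frac{1}{249761}\right) \frac{1}{708243}\right) = -2154 - \left(\frac{334}{531921} - \frac{1415458}{176891479923}\right) = -2154 - \frac{6480982495496}{10454699210235787} = - \frac{22519428579830380694}{10454699210235787}$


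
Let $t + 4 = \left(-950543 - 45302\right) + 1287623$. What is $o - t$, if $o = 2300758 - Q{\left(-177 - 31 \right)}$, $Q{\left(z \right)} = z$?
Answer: $2009192$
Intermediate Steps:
$o = 2300966$ ($o = 2300758 - \left(-177 - 31\right) = 2300758 - -208 = 2300758 + 208 = 2300966$)
$t = 291774$ ($t = -4 + \left(\left(-950543 - 45302\right) + 1287623\right) = -4 + \left(-995845 + 1287623\right) = -4 + 291778 = 291774$)
$o - t = 2300966 - 291774 = 2009192$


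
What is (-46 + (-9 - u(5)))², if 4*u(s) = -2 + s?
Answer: 49729/16 ≈ 3108.1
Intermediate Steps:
u(s) = -½ + s/4 (u(s) = (-2 + s)/4 = -½ + s/4)
(-46 + (-9 - u(5)))² = (-46 + (-9 - (-½ + (¼)*5)))² = (-46 + (-9 - (-½ + 5/4)))² = (-46 + (-9 - 1*¾))² = (-46 + (-9 - ¾))² = (-46 - 39/4)² = (-223/4)² = 49729/16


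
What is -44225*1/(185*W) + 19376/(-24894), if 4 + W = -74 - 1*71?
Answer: 56683771/68620311 ≈ 0.82605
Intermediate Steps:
W = -149 (W = -4 + (-74 - 1*71) = -4 + (-74 - 71) = -4 - 145 = -149)
-44225*1/(185*W) + 19376/(-24894) = -44225/((-149*185)) + 19376/(-24894) = -44225/(-27565) + 19376*(-1/24894) = -44225*(-1/27565) - 9688/12447 = 8845/5513 - 9688/12447 = 56683771/68620311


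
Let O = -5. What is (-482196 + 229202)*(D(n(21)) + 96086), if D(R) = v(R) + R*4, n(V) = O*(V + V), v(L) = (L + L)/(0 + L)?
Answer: -24097172512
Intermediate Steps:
v(L) = 2 (v(L) = (2*L)/L = 2)
n(V) = -10*V (n(V) = -5*(V + V) = -10*V)
D(R) = 2 + 4*R (D(R) = 2 + R*4 = 2 + 4*R)
(-482196 + 229202)*(D(n(21)) + 96086) = (-482196 + 229202)*((2 + 4*(-10*21)) + 96086) = -252994*((2 + 4*(-210)) + 96086) = -252994*((2 - 840) + 96086) = -252994*(-838 + 96086) = -252994*95248 = -24097172512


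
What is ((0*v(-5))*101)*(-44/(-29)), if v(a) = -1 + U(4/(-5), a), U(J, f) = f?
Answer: 0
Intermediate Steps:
v(a) = -1 + a
((0*v(-5))*101)*(-44/(-29)) = ((0*(-1 - 5))*101)*(-44/(-29)) = ((0*(-6))*101)*(-44*(-1/29)) = (0*101)*(44/29) = 0*(44/29) = 0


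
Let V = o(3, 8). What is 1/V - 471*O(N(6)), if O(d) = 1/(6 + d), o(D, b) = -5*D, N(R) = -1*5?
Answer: -7066/15 ≈ -471.07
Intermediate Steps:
N(R) = -5
V = -15 (V = -5*3 = -15)
1/V - 471*O(N(6)) = 1/(-15) - 471/(6 - 5) = -1/15 - 471/1 = -1/15 - 471*1 = -1/15 - 471 = -7066/15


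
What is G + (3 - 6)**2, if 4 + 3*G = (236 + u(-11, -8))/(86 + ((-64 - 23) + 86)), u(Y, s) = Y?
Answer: 436/51 ≈ 8.5490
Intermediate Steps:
G = -23/51 (G = -4/3 + ((236 - 11)/(86 + ((-64 - 23) + 86)))/3 = -4/3 + (225/(86 + (-87 + 86)))/3 = -4/3 + (225/(86 - 1))/3 = -4/3 + (225/85)/3 = -4/3 + (225*(1/85))/3 = -4/3 + (1/3)*(45/17) = -4/3 + 15/17 = -23/51 ≈ -0.45098)
G + (3 - 6)**2 = -23/51 + (3 - 6)**2 = -23/51 + (-3)**2 = -23/51 + 9 = 436/51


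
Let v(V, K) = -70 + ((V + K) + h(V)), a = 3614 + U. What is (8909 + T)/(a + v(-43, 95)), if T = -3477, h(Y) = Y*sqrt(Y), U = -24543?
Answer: -28446026/109714079 + 58394*I*sqrt(43)/109714079 ≈ -0.25927 + 0.0034901*I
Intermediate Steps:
h(Y) = Y**(3/2)
a = -20929 (a = 3614 - 24543 = -20929)
v(V, K) = -70 + K + V + V**(3/2) (v(V, K) = -70 + ((V + K) + V**(3/2)) = -70 + ((K + V) + V**(3/2)) = -70 + (K + V + V**(3/2)) = -70 + K + V + V**(3/2))
(8909 + T)/(a + v(-43, 95)) = (8909 - 3477)/(-20929 + (-70 + 95 - 43 + (-43)**(3/2))) = 5432/(-20929 + (-70 + 95 - 43 - 43*I*sqrt(43))) = 5432/(-20929 + (-18 - 43*I*sqrt(43))) = 5432/(-20947 - 43*I*sqrt(43))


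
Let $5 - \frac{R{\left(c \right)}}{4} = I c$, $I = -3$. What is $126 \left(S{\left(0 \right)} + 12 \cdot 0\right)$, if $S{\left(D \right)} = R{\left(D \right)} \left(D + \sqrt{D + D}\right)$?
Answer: $0$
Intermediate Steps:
$R{\left(c \right)} = 20 + 12 c$ ($R{\left(c \right)} = 20 - 4 \left(- 3 c\right) = 20 + 12 c$)
$S{\left(D \right)} = \left(20 + 12 D\right) \left(D + \sqrt{2} \sqrt{D}\right)$ ($S{\left(D \right)} = \left(20 + 12 D\right) \left(D + \sqrt{D + D}\right) = \left(20 + 12 D\right) \left(D + \sqrt{2 D}\right) = \left(20 + 12 D\right) \left(D + \sqrt{2} \sqrt{D}\right)$)
$126 \left(S{\left(0 \right)} + 12 \cdot 0\right) = 126 \left(4 \left(5 + 3 \cdot 0\right) \left(0 + \sqrt{2} \sqrt{0}\right) + 12 \cdot 0\right) = 126 \left(4 \left(5 + 0\right) \left(0 + \sqrt{2} \cdot 0\right) + 0\right) = 126 \left(4 \cdot 5 \left(0 + 0\right) + 0\right) = 126 \left(4 \cdot 5 \cdot 0 + 0\right) = 126 \left(0 + 0\right) = 126 \cdot 0 = 0$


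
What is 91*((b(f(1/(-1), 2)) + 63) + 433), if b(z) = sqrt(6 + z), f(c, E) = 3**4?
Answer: 45136 + 91*sqrt(87) ≈ 45985.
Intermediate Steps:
f(c, E) = 81
91*((b(f(1/(-1), 2)) + 63) + 433) = 91*((sqrt(6 + 81) + 63) + 433) = 91*((sqrt(87) + 63) + 433) = 91*((63 + sqrt(87)) + 433) = 91*(496 + sqrt(87)) = 45136 + 91*sqrt(87)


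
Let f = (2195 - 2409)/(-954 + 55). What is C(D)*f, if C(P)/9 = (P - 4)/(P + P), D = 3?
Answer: -321/899 ≈ -0.35706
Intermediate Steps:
C(P) = 9*(-4 + P)/(2*P) (C(P) = 9*((P - 4)/(P + P)) = 9*((-4 + P)/((2*P))) = 9*((-4 + P)*(1/(2*P))) = 9*((-4 + P)/(2*P)) = 9*(-4 + P)/(2*P))
f = 214/899 (f = -214/(-899) = -214*(-1/899) = 214/899 ≈ 0.23804)
C(D)*f = (9/2 - 18/3)*(214/899) = (9/2 - 18*1/3)*(214/899) = (9/2 - 6)*(214/899) = -3/2*214/899 = -321/899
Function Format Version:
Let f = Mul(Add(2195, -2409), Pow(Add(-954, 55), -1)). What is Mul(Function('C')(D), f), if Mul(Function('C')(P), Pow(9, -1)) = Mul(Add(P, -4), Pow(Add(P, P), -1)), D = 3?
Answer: Rational(-321, 899) ≈ -0.35706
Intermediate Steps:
Function('C')(P) = Mul(Rational(9, 2), Pow(P, -1), Add(-4, P)) (Function('C')(P) = Mul(9, Mul(Add(P, -4), Pow(Add(P, P), -1))) = Mul(9, Mul(Add(-4, P), Pow(Mul(2, P), -1))) = Mul(9, Mul(Add(-4, P), Mul(Rational(1, 2), Pow(P, -1)))) = Mul(9, Mul(Rational(1, 2), Pow(P, -1), Add(-4, P))) = Mul(Rational(9, 2), Pow(P, -1), Add(-4, P)))
f = Rational(214, 899) (f = Mul(-214, Pow(-899, -1)) = Mul(-214, Rational(-1, 899)) = Rational(214, 899) ≈ 0.23804)
Mul(Function('C')(D), f) = Mul(Add(Rational(9, 2), Mul(-18, Pow(3, -1))), Rational(214, 899)) = Mul(Add(Rational(9, 2), Mul(-18, Rational(1, 3))), Rational(214, 899)) = Mul(Add(Rational(9, 2), -6), Rational(214, 899)) = Mul(Rational(-3, 2), Rational(214, 899)) = Rational(-321, 899)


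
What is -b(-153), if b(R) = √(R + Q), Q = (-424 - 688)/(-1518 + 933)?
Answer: -I*√5745545/195 ≈ -12.292*I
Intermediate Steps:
Q = 1112/585 (Q = -1112/(-585) = -1112*(-1/585) = 1112/585 ≈ 1.9009)
b(R) = √(1112/585 + R) (b(R) = √(R + 1112/585) = √(1112/585 + R))
-b(-153) = -√(72280 + 38025*(-153))/195 = -√(72280 - 5817825)/195 = -√(-5745545)/195 = -I*√5745545/195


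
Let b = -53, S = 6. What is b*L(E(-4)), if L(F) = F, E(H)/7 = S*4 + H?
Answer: -7420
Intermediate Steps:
E(H) = 168 + 7*H (E(H) = 7*(6*4 + H) = 7*(24 + H) = 168 + 7*H)
b*L(E(-4)) = -53*(168 + 7*(-4)) = -53*(168 - 28) = -53*140 = -7420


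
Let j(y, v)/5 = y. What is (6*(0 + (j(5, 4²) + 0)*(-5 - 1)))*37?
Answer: -33300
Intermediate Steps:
j(y, v) = 5*y
(6*(0 + (j(5, 4²) + 0)*(-5 - 1)))*37 = (6*(0 + (5*5 + 0)*(-5 - 1)))*37 = (6*(0 + (25 + 0)*(-6)))*37 = (6*(0 + 25*(-6)))*37 = (6*(0 - 150))*37 = (6*(-150))*37 = -900*37 = -33300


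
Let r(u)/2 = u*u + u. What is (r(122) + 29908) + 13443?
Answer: 73363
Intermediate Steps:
r(u) = 2*u + 2*u**2 (r(u) = 2*(u*u + u) = 2*(u**2 + u) = 2*(u + u**2) = 2*u + 2*u**2)
(r(122) + 29908) + 13443 = (2*122*(1 + 122) + 29908) + 13443 = (2*122*123 + 29908) + 13443 = (30012 + 29908) + 13443 = 59920 + 13443 = 73363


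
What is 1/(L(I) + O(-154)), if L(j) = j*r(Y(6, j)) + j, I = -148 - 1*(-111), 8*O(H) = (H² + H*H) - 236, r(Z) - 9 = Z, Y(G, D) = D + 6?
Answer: 2/13353 ≈ 0.00014978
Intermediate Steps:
Y(G, D) = 6 + D
r(Z) = 9 + Z
O(H) = -59/2 + H²/4 (O(H) = ((H² + H*H) - 236)/8 = ((H² + H²) - 236)/8 = (2*H² - 236)/8 = (-236 + 2*H²)/8 = -59/2 + H²/4)
I = -37 (I = -148 + 111 = -37)
L(j) = j + j*(15 + j) (L(j) = j*(9 + (6 + j)) + j = j*(15 + j) + j = j + j*(15 + j))
1/(L(I) + O(-154)) = 1/(-37*(16 - 37) + (-59/2 + (¼)*(-154)²)) = 1/(-37*(-21) + (-59/2 + (¼)*23716)) = 1/(777 + (-59/2 + 5929)) = 1/(777 + 11799/2) = 1/(13353/2) = 2/13353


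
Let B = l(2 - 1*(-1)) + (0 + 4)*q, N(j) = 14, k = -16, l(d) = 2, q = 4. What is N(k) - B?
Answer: -4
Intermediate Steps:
B = 18 (B = 2 + (0 + 4)*4 = 2 + 4*4 = 2 + 16 = 18)
N(k) - B = 14 - 1*18 = 14 - 18 = -4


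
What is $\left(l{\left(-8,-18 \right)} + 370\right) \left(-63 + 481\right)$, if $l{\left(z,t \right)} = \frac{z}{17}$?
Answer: $\frac{2625876}{17} \approx 1.5446 \cdot 10^{5}$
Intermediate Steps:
$l{\left(z,t \right)} = \frac{z}{17}$ ($l{\left(z,t \right)} = z \frac{1}{17} = \frac{z}{17}$)
$\left(l{\left(-8,-18 \right)} + 370\right) \left(-63 + 481\right) = \left(\frac{1}{17} \left(-8\right) + 370\right) \left(-63 + 481\right) = \left(- \frac{8}{17} + 370\right) 418 = \frac{6282}{17} \cdot 418 = \frac{2625876}{17}$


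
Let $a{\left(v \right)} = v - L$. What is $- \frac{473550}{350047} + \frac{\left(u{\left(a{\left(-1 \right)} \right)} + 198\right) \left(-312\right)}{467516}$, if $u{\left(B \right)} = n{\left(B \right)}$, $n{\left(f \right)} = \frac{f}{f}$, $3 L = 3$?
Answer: $- \frac{1030194576}{693443107} \approx -1.4856$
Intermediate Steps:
$L = 1$ ($L = \frac{1}{3} \cdot 3 = 1$)
$a{\left(v \right)} = -1 + v$ ($a{\left(v \right)} = v - 1 = -1 + v$)
$n{\left(f \right)} = 1$
$u{\left(B \right)} = 1$
$- \frac{473550}{350047} + \frac{\left(u{\left(a{\left(-1 \right)} \right)} + 198\right) \left(-312\right)}{467516} = - \frac{473550}{350047} + \frac{\left(1 + 198\right) \left(-312\right)}{467516} = \left(-473550\right) \frac{1}{350047} + 199 \left(-312\right) \frac{1}{467516} = - \frac{473550}{350047} - \frac{15522}{116879} = - \frac{1030194576}{693443107}$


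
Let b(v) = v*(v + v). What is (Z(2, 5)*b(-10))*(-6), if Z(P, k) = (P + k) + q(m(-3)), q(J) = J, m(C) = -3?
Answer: -4800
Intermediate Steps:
Z(P, k) = -3 + P + k (Z(P, k) = (P + k) - 3 = -3 + P + k)
b(v) = 2*v**2 (b(v) = v*(2*v) = 2*v**2)
(Z(2, 5)*b(-10))*(-6) = ((-3 + 2 + 5)*(2*(-10)**2))*(-6) = (4*(2*100))*(-6) = (4*200)*(-6) = 800*(-6) = -4800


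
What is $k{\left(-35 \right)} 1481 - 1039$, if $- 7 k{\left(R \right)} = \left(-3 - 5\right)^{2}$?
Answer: $- \frac{102057}{7} \approx -14580.0$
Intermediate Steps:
$k{\left(R \right)} = - \frac{64}{7}$ ($k{\left(R \right)} = - \frac{\left(-3 - 5\right)^{2}}{7} = - \frac{\left(-8\right)^{2}}{7} = \left(- \frac{1}{7}\right) 64 = - \frac{64}{7}$)
$k{\left(-35 \right)} 1481 - 1039 = \left(- \frac{64}{7}\right) 1481 - 1039 = - \frac{94784}{7} - 1039 = - \frac{102057}{7}$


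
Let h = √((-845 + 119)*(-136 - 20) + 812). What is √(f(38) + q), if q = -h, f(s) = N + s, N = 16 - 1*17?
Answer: √(37 - 2*√28517) ≈ 17.342*I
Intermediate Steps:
h = 2*√28517 (h = √(-726*(-156) + 812) = √(113256 + 812) = √114068 = 2*√28517 ≈ 337.74)
N = -1 (N = 16 - 17 = -1)
f(s) = -1 + s
q = -2*√28517 ≈ -337.74
√(f(38) + q) = √((-1 + 38) - 2*√28517) = √(37 - 2*√28517)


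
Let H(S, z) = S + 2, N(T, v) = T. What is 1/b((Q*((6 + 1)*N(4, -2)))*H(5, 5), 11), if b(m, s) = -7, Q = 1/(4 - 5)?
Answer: -⅐ ≈ -0.14286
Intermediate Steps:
H(S, z) = 2 + S
Q = -1 (Q = 1/(-1) = -1)
1/b((Q*((6 + 1)*N(4, -2)))*H(5, 5), 11) = 1/(-7) = -⅐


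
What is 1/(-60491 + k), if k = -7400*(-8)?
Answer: -1/1291 ≈ -0.00077459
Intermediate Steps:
k = 59200
1/(-60491 + k) = 1/(-60491 + 59200) = 1/(-1291) = -1/1291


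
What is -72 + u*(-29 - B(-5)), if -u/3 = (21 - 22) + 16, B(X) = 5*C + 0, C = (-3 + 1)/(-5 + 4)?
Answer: 1683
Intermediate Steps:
C = 2 (C = -2/(-1) = -2*(-1) = 2)
B(X) = 10 (B(X) = 5*2 + 0 = 10 + 0 = 10)
u = -45 (u = -3*((21 - 22) + 16) = -3*(-1 + 16) = -3*15 = -45)
-72 + u*(-29 - B(-5)) = -72 - 45*(-29 - 1*10) = -72 - 45*(-29 - 10) = -72 - 45*(-39) = -72 + 1755 = 1683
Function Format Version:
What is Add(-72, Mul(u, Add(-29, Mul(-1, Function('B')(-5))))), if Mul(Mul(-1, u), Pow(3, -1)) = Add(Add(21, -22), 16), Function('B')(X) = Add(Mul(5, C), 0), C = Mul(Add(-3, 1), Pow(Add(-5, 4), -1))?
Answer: 1683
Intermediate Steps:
C = 2 (C = Mul(-2, Pow(-1, -1)) = Mul(-2, -1) = 2)
Function('B')(X) = 10 (Function('B')(X) = Add(Mul(5, 2), 0) = Add(10, 0) = 10)
u = -45 (u = Mul(-3, Add(Add(21, -22), 16)) = Mul(-3, Add(-1, 16)) = Mul(-3, 15) = -45)
Add(-72, Mul(u, Add(-29, Mul(-1, Function('B')(-5))))) = Add(-72, Mul(-45, Add(-29, Mul(-1, 10)))) = Add(-72, Mul(-45, Add(-29, -10))) = Add(-72, Mul(-45, -39)) = Add(-72, 1755) = 1683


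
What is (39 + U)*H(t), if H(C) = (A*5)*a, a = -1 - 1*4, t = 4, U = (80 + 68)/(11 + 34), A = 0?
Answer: 0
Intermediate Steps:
U = 148/45 ≈ 3.2889
a = -5 (a = -1 - 4 = -5)
H(C) = 0 (H(C) = (0*5)*(-5) = 0*(-5) = 0)
(39 + U)*H(t) = (39 + 148/45)*0 = (1903/45)*0 = 0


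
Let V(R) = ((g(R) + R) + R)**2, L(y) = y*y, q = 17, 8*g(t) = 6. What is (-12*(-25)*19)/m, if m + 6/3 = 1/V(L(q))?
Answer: -15273791250/5359217 ≈ -2850.0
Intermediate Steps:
g(t) = 3/4 (g(t) = (1/8)*6 = 3/4)
L(y) = y**2
V(R) = (3/4 + 2*R)**2 (V(R) = ((3/4 + R) + R)**2 = (3/4 + 2*R)**2)
m = -10718434/5359225 (m = -2 + 1/((3 + 8*17**2)**2/16) = -2 + 1/((3 + 8*289)**2/16) = -2 + 1/((3 + 2312)**2/16) = -2 + 1/((1/16)*2315**2) = -2 + 1/((1/16)*5359225) = -2 + 1/(5359225/16) = -2 + 16/5359225 = -10718434/5359225 ≈ -2.0000)
(-12*(-25)*19)/m = (-12*(-25)*19)/(-10718434/5359225) = (300*19)*(-5359225/10718434) = 5700*(-5359225/10718434) = -15273791250/5359217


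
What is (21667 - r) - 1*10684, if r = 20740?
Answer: -9757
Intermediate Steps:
(21667 - r) - 1*10684 = (21667 - 1*20740) - 1*10684 = (21667 - 20740) - 10684 = 927 - 10684 = -9757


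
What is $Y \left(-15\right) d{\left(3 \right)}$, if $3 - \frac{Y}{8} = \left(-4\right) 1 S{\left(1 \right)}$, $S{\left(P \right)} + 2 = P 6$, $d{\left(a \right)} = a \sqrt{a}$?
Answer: $- 6840 \sqrt{3} \approx -11847.0$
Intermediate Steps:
$d{\left(a \right)} = a^{\frac{3}{2}}$
$S{\left(P \right)} = -2 + 6 P$ ($S{\left(P \right)} = -2 + P 6 = -2 + 6 P$)
$Y = 152$ ($Y = 24 - 8 \left(-4\right) 1 \left(-2 + 6 \cdot 1\right) = 24 - 8 \left(- 4 \left(-2 + 6\right)\right) = 24 - 8 \left(\left(-4\right) 4\right) = 24 - -128 = 24 + 128 = 152$)
$Y \left(-15\right) d{\left(3 \right)} = 152 \left(-15\right) 3^{\frac{3}{2}} = - 2280 \cdot 3 \sqrt{3} = - 6840 \sqrt{3}$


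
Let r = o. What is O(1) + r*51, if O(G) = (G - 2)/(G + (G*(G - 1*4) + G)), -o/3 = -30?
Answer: 4591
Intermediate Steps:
o = 90 (o = -3*(-30) = 90)
r = 90
O(G) = (-2 + G)/(2*G + G*(-4 + G)) (O(G) = (-2 + G)/(G + (G*(G - 4) + G)) = (-2 + G)/(G + (G*(-4 + G) + G)) = (-2 + G)/(G + (G + G*(-4 + G))) = (-2 + G)/(2*G + G*(-4 + G)))
O(1) + r*51 = 1/1 + 90*51 = 1 + 4590 = 4591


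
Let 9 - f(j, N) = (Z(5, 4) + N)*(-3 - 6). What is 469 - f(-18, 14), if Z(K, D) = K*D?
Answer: 154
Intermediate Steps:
Z(K, D) = D*K
f(j, N) = 189 + 9*N (f(j, N) = 9 - (4*5 + N)*(-3 - 6) = 9 - (20 + N)*(-9) = 9 - (-180 - 9*N) = 9 + (180 + 9*N) = 189 + 9*N)
469 - f(-18, 14) = 469 - (189 + 9*14) = 469 - (189 + 126) = 469 - 1*315 = 469 - 315 = 154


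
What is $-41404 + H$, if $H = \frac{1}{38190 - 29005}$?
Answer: $- \frac{380295739}{9185} \approx -41404.0$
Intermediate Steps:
$H = \frac{1}{9185} \approx 0.00010887$
$-41404 + H = -41404 + \frac{1}{9185} = - \frac{380295739}{9185}$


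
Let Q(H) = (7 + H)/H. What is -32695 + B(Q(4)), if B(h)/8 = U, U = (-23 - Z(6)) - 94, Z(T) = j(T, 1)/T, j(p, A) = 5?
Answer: -100913/3 ≈ -33638.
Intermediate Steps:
Q(H) = (7 + H)/H
Z(T) = 5/T
U = -707/6 (U = (-23 - 5/6) - 94 = -143/6 - 94 = -707/6 ≈ -117.83)
B(h) = -2828/3 (B(h) = 8*(-707/6) = -2828/3)
-32695 + B(Q(4)) = -32695 - 2828/3 = -100913/3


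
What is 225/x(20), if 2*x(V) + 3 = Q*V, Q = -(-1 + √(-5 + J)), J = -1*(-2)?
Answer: 7650/1489 + 9000*I*√3/1489 ≈ 5.1377 + 10.469*I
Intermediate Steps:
J = 2
Q = 1 - I*√3 (Q = -(-1 + √(-5 + 2)) = -(-1 + √(-3)) = -(-1 + I*√3) = 1 - I*√3 ≈ 1.0 - 1.732*I)
x(V) = -3/2 + V*(1 - I*√3)/2 (x(V) = -3/2 + ((1 - I*√3)*V)/2 = -3/2 + (V*(1 - I*√3))/2 = -3/2 + V*(1 - I*√3)/2)
225/x(20) = 225/(-3/2 + (½)*20*(1 - I*√3)) = 225/(-3/2 + (10 - 10*I*√3)) = 225/(17/2 - 10*I*√3)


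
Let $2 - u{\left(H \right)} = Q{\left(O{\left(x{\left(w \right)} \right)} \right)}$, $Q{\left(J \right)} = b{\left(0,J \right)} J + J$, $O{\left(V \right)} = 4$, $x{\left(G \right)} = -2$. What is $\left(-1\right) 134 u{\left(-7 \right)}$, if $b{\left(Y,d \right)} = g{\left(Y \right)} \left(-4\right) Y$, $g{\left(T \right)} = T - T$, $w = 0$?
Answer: $268$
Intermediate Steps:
$g{\left(T \right)} = 0$
$b{\left(Y,d \right)} = 0$ ($b{\left(Y,d \right)} = 0 \left(-4\right) Y = 0 Y = 0$)
$Q{\left(J \right)} = J$ ($Q{\left(J \right)} = 0 J + J = 0 + J = J$)
$u{\left(H \right)} = -2$ ($u{\left(H \right)} = 2 - 4 = -2$)
$\left(-1\right) 134 u{\left(-7 \right)} = \left(-1\right) 134 \left(-2\right) = \left(-134\right) \left(-2\right) = 268$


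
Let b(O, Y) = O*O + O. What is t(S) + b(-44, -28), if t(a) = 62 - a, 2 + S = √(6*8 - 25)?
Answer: 1956 - √23 ≈ 1951.2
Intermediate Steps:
S = -2 + √23 (S = -2 + √(6*8 - 25) = -2 + √(48 - 25) = -2 + √23 ≈ 2.7958)
b(O, Y) = O + O² (b(O, Y) = O² + O = O + O²)
t(S) + b(-44, -28) = (62 - (-2 + √23)) - 44*(1 - 44) = (62 + (2 - √23)) - 44*(-43) = (64 - √23) + 1892 = 1956 - √23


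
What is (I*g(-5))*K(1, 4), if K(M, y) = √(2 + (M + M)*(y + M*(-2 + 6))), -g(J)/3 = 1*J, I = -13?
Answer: -585*√2 ≈ -827.31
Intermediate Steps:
g(J) = -3*J
K(M, y) = √(2 + 2*M*(y + 4*M)) (K(M, y) = √(2 + (2*M)*(y + M*4)) = √(2 + (2*M)*(y + 4*M)) = √(2 + 2*M*(y + 4*M)))
(I*g(-5))*K(1, 4) = (-(-39)*(-5))*√(2 + 8*1² + 2*1*4) = (-13*15)*√(2 + 8*1 + 8) = -195*√(2 + 8 + 8) = -585*√2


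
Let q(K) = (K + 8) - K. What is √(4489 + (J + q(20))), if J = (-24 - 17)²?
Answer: √6178 ≈ 78.600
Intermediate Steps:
J = 1681 (J = (-41)² = 1681)
q(K) = 8 (q(K) = (8 + K) - K = 8)
√(4489 + (J + q(20))) = √(4489 + (1681 + 8)) = √(4489 + 1689) = √6178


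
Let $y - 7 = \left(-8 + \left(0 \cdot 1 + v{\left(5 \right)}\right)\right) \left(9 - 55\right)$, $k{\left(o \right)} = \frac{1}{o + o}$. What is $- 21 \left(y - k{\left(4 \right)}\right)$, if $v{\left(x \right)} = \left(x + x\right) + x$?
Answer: $\frac{52941}{8} \approx 6617.6$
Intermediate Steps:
$v{\left(x \right)} = 3 x$ ($v{\left(x \right)} = 2 x + x = 3 x$)
$k{\left(o \right)} = \frac{1}{2 o}$
$y = -315$ ($y = 7 + \left(-8 + \left(0 \cdot 1 + 3 \cdot 5\right)\right) \left(9 - 55\right) = 7 + \left(-8 + \left(0 + 15\right)\right) \left(-46\right) = 7 + \left(-8 + 15\right) \left(-46\right) = 7 + 7 \left(-46\right) = 7 - 322 = -315$)
$- 21 \left(y - k{\left(4 \right)}\right) = - 21 \left(-315 - \frac{1}{2 \cdot 4}\right) = - 21 \left(-315 - \frac{1}{2} \cdot \frac{1}{4}\right) = - 21 \left(-315 - \frac{1}{8}\right) = \left(-21\right) \left(- \frac{2521}{8}\right) = \frac{52941}{8}$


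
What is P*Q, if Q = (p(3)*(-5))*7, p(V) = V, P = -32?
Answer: 3360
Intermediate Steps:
Q = -105 (Q = (3*(-5))*7 = -15*7 = -105)
P*Q = -32*(-105) = 3360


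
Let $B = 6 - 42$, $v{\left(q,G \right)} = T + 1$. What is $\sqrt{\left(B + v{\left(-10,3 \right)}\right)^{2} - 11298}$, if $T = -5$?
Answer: $i \sqrt{9698} \approx 98.478 i$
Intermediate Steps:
$v{\left(q,G \right)} = -4$ ($v{\left(q,G \right)} = -5 + 1 = -4$)
$B = -36$
$\sqrt{\left(B + v{\left(-10,3 \right)}\right)^{2} - 11298} = \sqrt{\left(-36 - 4\right)^{2} - 11298} = \sqrt{\left(-40\right)^{2} - 11298} = \sqrt{1600 - 11298} = \sqrt{-9698} = i \sqrt{9698}$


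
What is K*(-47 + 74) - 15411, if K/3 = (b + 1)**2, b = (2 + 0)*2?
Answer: -13386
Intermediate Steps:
b = 4 (b = 2*2 = 4)
K = 75 (K = 3*(4 + 1)**2 = 3*5**2 = 3*25 = 75)
K*(-47 + 74) - 15411 = 75*(-47 + 74) - 15411 = 75*27 - 15411 = 2025 - 15411 = -13386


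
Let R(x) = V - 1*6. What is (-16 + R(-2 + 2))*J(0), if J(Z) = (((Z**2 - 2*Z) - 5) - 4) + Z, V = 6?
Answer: 144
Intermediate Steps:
R(x) = 0 (R(x) = 6 - 1*6 = 6 - 6 = 0)
J(Z) = -9 + Z**2 - Z (J(Z) = ((-5 + Z**2 - 2*Z) - 4) + Z = (-9 + Z**2 - 2*Z) + Z = -9 + Z**2 - Z)
(-16 + R(-2 + 2))*J(0) = (-16 + 0)*(-9 + 0**2 - 1*0) = -16*(-9 + 0 + 0) = -16*(-9) = 144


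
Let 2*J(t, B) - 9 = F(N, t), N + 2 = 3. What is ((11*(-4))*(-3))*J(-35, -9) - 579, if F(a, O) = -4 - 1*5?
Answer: -579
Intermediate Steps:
N = 1 (N = -2 + 3 = 1)
F(a, O) = -9 (F(a, O) = -4 - 5 = -9)
J(t, B) = 0 (J(t, B) = 9/2 + (½)*(-9) = 9/2 - 9/2 = 0)
((11*(-4))*(-3))*J(-35, -9) - 579 = ((11*(-4))*(-3))*0 - 579 = -44*(-3)*0 - 579 = 132*0 - 579 = 0 - 579 = -579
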